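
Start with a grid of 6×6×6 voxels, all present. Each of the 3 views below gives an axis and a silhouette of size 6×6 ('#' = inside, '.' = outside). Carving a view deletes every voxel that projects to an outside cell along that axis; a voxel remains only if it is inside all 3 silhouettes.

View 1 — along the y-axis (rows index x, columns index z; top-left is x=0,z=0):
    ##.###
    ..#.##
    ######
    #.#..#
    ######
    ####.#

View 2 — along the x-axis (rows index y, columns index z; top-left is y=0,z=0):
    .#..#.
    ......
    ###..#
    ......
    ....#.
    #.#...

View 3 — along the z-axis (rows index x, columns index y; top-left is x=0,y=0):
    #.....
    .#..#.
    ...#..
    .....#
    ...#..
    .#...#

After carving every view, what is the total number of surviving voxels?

before carving: 216 voxels (6×6×6)
  1. axis=1 (XZ plane), |mask|=28  ⇒  voxels=168
  2. axis=0 (YZ plane), |mask|=9  ⇒  voxels=42
  3. axis=2 (XY plane), |mask|=8  ⇒  voxels=7

remaining voxels: 7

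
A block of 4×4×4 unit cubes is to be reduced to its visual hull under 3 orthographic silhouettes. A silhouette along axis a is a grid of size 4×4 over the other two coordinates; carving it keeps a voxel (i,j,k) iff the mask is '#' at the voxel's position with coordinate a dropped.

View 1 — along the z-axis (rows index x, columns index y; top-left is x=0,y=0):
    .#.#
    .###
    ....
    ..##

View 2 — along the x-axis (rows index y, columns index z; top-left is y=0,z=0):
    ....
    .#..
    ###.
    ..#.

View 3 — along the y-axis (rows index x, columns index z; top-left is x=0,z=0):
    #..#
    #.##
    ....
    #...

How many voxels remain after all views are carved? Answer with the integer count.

start: 4×4×4 = 64 voxels
after view 1 [z-axis, 7 of 16 cells solid] → remaining = 28
after view 2 [x-axis, 5 of 16 cells solid] → remaining = 11
after view 3 [y-axis, 6 of 16 cells solid] → remaining = 4

remaining voxels: 4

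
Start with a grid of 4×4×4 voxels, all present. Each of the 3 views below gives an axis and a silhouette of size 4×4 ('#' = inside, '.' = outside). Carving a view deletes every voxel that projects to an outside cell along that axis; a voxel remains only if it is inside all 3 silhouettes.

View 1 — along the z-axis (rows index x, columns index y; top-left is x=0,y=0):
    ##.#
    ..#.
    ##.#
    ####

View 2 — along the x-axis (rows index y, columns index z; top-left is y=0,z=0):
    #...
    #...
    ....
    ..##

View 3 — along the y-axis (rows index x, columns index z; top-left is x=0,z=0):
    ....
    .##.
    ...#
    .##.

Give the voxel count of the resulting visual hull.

voxel count = 2

start: 4×4×4 = 64 voxels
  1. axis=2 (XY plane), |mask|=11  ⇒  voxels=44
  2. axis=0 (YZ plane), |mask|=4  ⇒  voxels=12
  3. axis=1 (XZ plane), |mask|=5  ⇒  voxels=2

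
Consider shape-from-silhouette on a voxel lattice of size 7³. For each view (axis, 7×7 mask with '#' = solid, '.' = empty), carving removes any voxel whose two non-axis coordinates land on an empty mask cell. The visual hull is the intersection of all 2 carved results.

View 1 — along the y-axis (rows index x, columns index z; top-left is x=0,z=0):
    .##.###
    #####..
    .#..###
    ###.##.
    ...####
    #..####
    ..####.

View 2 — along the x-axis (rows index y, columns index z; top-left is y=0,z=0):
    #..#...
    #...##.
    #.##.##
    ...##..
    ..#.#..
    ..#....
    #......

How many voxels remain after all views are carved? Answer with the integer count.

voxel count = 73

full grid |V| = 343
carve view 1 (along y, XZ-mask fill 32/49): 224 voxels remain
carve view 2 (along x, YZ-mask fill 16/49): 73 voxels remain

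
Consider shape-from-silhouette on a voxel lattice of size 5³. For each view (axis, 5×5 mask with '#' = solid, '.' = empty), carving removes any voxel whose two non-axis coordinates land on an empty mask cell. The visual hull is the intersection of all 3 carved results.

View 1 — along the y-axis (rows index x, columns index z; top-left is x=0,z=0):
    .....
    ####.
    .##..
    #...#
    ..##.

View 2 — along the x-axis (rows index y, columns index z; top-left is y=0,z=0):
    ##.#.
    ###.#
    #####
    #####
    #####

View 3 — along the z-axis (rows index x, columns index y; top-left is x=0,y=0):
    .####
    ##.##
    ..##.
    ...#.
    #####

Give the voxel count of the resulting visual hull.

start: 5×5×5 = 125 voxels
after view 1 [y-axis, 10 of 25 cells solid] → remaining = 50
after view 2 [x-axis, 22 of 25 cells solid] → remaining = 44
after view 3 [z-axis, 16 of 25 cells solid] → remaining = 28

voxel count = 28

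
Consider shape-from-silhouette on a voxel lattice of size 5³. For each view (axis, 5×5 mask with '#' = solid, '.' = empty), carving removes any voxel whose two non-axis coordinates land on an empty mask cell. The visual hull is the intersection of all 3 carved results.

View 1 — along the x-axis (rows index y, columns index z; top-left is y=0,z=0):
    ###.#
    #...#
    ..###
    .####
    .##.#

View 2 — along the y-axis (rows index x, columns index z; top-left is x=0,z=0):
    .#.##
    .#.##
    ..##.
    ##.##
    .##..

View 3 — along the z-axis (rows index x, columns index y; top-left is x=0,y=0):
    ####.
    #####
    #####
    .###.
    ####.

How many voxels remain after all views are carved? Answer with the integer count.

before carving: 125 voxels (5×5×5)
step 1: project along x, AND mask (16/25) → |grid| = 80
step 2: project along y, AND mask (14/25) → |grid| = 45
step 3: project along z, AND mask (21/25) → |grid| = 36

36 voxels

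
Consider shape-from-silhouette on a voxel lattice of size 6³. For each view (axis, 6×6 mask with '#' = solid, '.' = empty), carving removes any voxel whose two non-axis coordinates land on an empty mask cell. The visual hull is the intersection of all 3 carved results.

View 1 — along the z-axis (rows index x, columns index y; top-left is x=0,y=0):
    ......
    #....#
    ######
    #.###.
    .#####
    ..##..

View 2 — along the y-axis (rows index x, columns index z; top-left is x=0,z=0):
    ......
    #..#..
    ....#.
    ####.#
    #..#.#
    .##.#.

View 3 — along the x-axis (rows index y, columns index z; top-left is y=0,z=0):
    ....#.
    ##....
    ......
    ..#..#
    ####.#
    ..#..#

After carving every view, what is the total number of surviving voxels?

|visual hull| = 15

start: 6×6×6 = 216 voxels
after view 1 [z-axis, 19 of 36 cells solid] → remaining = 114
after view 2 [y-axis, 14 of 36 cells solid] → remaining = 51
after view 3 [x-axis, 12 of 36 cells solid] → remaining = 15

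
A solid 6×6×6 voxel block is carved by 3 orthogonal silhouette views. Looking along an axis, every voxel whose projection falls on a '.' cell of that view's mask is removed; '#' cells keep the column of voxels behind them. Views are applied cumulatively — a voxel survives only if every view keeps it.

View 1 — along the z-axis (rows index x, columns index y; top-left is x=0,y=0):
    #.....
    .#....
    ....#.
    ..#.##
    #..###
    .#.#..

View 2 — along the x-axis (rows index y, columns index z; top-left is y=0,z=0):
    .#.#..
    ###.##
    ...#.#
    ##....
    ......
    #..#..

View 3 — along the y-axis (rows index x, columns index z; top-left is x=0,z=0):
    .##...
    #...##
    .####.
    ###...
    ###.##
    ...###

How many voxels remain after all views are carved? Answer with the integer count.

start: 6×6×6 = 216 voxels
step 1: project along z, AND mask (12/36) → |grid| = 72
step 2: project along x, AND mask (13/36) → |grid| = 24
step 3: project along y, AND mask (20/36) → |grid| = 11

|visual hull| = 11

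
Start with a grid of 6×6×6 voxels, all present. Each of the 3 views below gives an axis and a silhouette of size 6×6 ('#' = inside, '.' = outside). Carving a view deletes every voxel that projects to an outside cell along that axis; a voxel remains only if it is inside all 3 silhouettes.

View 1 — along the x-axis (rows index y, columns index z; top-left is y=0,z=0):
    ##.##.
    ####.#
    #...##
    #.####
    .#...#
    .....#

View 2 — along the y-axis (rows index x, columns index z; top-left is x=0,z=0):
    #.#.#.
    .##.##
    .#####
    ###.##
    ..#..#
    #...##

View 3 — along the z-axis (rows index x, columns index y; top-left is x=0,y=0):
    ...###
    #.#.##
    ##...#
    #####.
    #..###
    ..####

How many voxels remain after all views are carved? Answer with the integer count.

before carving: 216 voxels (6×6×6)
  1. axis=0 (YZ plane), |mask|=20  ⇒  voxels=120
  2. axis=1 (XZ plane), |mask|=22  ⇒  voxels=74
  3. axis=2 (XY plane), |mask|=23  ⇒  voxels=46

voxel count = 46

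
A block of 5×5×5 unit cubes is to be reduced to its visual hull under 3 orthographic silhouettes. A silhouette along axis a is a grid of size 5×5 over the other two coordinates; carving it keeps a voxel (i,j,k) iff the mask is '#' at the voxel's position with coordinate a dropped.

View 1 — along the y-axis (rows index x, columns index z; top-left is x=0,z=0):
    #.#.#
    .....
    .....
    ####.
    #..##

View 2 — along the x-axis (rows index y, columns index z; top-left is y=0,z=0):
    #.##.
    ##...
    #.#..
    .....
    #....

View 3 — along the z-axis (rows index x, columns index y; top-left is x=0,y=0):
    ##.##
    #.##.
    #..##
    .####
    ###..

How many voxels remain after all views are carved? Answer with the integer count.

voxel count = 13

initial block: 5^3 = 125
after view 1 [y-axis, 10 of 25 cells solid] → remaining = 50
after view 2 [x-axis, 8 of 25 cells solid] → remaining = 19
after view 3 [z-axis, 17 of 25 cells solid] → remaining = 13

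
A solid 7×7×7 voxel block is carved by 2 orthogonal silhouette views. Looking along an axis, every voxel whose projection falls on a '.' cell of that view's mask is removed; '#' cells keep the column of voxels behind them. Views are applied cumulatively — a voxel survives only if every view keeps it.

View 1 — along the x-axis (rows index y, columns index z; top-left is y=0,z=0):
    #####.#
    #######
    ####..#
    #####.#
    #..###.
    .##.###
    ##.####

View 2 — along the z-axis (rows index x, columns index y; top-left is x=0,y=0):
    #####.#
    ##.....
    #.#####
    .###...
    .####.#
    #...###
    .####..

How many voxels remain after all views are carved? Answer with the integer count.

before carving: 343 voxels (7×7×7)
[1] x-view keeps 39 columns → grid now 273
[2] z-view keeps 30 columns → grid now 168

|visual hull| = 168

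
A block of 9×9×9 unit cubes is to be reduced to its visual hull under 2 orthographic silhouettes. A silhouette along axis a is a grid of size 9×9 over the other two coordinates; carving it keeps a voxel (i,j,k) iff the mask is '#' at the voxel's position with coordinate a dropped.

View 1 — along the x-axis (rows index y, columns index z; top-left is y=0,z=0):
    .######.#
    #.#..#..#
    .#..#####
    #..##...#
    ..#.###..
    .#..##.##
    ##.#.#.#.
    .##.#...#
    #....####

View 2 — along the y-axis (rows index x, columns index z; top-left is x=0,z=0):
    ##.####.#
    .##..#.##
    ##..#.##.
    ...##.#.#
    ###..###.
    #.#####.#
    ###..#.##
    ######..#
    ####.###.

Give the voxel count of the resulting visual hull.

remaining voxels: 267

full grid |V| = 729
carve view 1 (along x, YZ-mask fill 44/81): 396 voxels remain
carve view 2 (along y, XZ-mask fill 54/81): 267 voxels remain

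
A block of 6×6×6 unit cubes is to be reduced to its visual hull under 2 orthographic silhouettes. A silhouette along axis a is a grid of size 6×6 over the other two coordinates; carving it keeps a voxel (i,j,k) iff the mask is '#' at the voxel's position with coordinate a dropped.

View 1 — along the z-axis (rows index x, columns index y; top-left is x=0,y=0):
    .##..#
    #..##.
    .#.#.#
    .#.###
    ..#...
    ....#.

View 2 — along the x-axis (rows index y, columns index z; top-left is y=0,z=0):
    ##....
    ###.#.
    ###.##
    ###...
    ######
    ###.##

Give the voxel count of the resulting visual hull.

66 voxels

before carving: 216 voxels (6×6×6)
V1 z: intersect with XY mask (15 set) -- 90 left
V2 x: intersect with YZ mask (25 set) -- 66 left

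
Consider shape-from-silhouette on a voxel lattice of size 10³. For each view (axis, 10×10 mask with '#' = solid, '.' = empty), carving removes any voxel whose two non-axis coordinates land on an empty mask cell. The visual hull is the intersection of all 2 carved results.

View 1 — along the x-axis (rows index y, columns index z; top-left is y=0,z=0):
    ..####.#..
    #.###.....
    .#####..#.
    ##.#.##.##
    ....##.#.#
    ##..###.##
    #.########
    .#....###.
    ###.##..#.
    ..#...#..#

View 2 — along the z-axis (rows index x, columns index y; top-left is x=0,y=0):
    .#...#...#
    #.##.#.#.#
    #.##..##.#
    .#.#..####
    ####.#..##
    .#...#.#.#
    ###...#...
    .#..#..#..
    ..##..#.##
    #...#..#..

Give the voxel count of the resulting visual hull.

full grid |V| = 1000
V1 x: intersect with YZ mask (55 set) -- 550 left
V2 z: intersect with XY mask (47 set) -- 249 left

|visual hull| = 249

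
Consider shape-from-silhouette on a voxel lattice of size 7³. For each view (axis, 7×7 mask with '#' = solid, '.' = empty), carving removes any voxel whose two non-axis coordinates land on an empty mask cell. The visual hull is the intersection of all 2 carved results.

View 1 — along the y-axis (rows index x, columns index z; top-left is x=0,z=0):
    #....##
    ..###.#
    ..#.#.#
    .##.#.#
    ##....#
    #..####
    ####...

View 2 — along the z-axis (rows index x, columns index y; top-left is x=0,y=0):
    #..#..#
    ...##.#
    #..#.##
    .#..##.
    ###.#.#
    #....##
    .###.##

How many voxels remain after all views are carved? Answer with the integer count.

initial block: 7^3 = 343
  1. axis=1 (XZ plane), |mask|=26  ⇒  voxels=182
  2. axis=2 (XY plane), |mask|=26  ⇒  voxels=95

95 voxels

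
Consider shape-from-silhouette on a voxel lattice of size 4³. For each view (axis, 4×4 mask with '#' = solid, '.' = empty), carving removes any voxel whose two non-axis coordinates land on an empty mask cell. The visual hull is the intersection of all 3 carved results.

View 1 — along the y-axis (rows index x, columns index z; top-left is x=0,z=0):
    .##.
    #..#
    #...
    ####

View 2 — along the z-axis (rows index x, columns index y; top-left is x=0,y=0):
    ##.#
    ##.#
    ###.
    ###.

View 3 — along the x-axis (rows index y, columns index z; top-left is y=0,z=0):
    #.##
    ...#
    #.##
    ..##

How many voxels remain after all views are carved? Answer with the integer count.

|visual hull| = 15

full grid |V| = 64
[1] y-view keeps 9 columns → grid now 36
[2] z-view keeps 12 columns → grid now 27
[3] x-view keeps 9 columns → grid now 15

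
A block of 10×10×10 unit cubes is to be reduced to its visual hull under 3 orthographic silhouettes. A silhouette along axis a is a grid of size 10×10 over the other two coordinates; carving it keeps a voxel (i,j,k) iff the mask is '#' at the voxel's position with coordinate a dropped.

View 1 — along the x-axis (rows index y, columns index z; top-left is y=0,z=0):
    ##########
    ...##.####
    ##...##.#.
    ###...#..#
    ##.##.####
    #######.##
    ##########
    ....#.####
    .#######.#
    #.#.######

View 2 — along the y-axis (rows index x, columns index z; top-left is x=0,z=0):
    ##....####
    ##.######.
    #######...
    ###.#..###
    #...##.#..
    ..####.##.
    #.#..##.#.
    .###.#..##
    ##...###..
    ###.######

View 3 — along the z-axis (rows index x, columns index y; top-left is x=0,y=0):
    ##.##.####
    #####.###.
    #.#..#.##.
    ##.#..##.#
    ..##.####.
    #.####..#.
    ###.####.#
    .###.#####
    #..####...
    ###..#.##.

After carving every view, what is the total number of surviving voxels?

304 voxels

initial block: 10^3 = 1000
V1 x: intersect with YZ mask (74 set) -- 740 left
V2 y: intersect with XZ mask (63 set) -- 462 left
V3 z: intersect with XY mask (66 set) -- 304 left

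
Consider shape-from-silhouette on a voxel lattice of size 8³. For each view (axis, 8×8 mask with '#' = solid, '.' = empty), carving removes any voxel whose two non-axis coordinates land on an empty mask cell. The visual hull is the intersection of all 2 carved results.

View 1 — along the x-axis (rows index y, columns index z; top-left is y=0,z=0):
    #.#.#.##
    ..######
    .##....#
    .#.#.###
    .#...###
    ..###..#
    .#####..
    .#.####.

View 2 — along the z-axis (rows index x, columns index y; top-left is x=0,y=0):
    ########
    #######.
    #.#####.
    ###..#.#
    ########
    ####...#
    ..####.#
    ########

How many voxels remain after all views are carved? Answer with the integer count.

start: 8×8×8 = 512 voxels
after view 1 [x-axis, 37 of 64 cells solid] → remaining = 296
after view 2 [z-axis, 52 of 64 cells solid] → remaining = 237

remaining voxels: 237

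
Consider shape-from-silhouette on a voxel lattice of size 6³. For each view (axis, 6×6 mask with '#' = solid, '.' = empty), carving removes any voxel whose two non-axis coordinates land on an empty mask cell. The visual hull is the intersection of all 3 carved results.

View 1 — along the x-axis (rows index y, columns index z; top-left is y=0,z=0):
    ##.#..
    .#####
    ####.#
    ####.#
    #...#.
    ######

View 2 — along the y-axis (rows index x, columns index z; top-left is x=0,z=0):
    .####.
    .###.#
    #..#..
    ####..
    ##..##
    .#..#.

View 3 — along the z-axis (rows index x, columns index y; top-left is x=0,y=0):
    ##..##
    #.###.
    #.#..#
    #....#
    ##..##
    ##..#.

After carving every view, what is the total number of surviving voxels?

before carving: 216 voxels (6×6×6)
after view 1 [x-axis, 26 of 36 cells solid] → remaining = 156
after view 2 [y-axis, 20 of 36 cells solid] → remaining = 89
after view 3 [z-axis, 20 of 36 cells solid] → remaining = 49

49 voxels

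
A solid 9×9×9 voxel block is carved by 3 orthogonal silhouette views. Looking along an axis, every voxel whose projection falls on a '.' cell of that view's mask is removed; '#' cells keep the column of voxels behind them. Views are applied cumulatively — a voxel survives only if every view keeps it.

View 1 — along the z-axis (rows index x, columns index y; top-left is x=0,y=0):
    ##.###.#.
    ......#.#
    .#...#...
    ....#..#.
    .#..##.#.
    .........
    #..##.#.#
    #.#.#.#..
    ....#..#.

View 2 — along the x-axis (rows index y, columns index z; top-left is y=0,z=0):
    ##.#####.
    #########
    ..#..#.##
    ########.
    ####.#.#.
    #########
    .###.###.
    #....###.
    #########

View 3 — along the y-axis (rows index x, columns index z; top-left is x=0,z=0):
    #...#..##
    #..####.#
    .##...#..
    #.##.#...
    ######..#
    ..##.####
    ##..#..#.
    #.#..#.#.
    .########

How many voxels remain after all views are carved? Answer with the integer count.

voxel count = 98

start: 9×9×9 = 729 voxels
carve view 1 (along z, XY-mask fill 27/81): 243 voxels remain
carve view 2 (along x, YZ-mask fill 62/81): 183 voxels remain
carve view 3 (along y, XZ-mask fill 46/81): 98 voxels remain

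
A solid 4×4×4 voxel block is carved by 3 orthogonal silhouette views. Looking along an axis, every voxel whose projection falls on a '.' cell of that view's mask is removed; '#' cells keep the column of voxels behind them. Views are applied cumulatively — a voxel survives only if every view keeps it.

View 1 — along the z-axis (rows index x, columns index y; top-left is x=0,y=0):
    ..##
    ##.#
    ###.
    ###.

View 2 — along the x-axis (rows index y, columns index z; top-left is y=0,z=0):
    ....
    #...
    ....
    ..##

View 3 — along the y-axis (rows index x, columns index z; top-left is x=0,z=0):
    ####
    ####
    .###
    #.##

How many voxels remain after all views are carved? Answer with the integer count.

remaining voxels: 6

start: 4×4×4 = 64 voxels
  1. axis=2 (XY plane), |mask|=11  ⇒  voxels=44
  2. axis=0 (YZ plane), |mask|=3  ⇒  voxels=7
  3. axis=1 (XZ plane), |mask|=14  ⇒  voxels=6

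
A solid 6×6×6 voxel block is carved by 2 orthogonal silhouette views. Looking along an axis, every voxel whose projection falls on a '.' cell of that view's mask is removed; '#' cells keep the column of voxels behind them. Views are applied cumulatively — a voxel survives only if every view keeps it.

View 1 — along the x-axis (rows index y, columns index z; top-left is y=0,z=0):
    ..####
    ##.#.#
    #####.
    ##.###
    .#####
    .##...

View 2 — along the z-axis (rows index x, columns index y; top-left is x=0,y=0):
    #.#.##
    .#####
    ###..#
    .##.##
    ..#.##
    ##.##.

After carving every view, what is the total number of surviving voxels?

before carving: 216 voxels (6×6×6)
carve view 1 (along x, YZ-mask fill 25/36): 150 voxels remain
carve view 2 (along z, XY-mask fill 24/36): 98 voxels remain

remaining voxels: 98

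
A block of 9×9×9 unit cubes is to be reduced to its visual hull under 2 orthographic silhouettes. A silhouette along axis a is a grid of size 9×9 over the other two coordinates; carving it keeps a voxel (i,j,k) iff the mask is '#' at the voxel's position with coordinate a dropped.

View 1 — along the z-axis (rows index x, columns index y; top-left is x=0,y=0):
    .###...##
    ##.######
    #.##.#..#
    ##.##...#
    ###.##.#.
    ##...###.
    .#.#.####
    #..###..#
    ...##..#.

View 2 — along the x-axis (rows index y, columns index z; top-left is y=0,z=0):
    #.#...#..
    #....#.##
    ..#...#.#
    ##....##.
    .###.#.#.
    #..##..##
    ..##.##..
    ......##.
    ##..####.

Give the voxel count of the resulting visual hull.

194 voxels

before carving: 729 voxels (9×9×9)
[1] z-view keeps 48 columns → grid now 432
[2] x-view keeps 36 columns → grid now 194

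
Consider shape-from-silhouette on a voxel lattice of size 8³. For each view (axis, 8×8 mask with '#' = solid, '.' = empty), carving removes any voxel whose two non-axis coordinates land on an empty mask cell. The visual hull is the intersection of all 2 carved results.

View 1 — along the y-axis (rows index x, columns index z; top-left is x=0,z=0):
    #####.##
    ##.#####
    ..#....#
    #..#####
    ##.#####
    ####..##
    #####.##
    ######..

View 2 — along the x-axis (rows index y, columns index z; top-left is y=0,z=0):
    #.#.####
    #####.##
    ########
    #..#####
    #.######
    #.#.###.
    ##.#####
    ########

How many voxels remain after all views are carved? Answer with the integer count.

325 voxels

before carving: 512 voxels (8×8×8)
after view 1 [y-axis, 48 of 64 cells solid] → remaining = 384
after view 2 [x-axis, 54 of 64 cells solid] → remaining = 325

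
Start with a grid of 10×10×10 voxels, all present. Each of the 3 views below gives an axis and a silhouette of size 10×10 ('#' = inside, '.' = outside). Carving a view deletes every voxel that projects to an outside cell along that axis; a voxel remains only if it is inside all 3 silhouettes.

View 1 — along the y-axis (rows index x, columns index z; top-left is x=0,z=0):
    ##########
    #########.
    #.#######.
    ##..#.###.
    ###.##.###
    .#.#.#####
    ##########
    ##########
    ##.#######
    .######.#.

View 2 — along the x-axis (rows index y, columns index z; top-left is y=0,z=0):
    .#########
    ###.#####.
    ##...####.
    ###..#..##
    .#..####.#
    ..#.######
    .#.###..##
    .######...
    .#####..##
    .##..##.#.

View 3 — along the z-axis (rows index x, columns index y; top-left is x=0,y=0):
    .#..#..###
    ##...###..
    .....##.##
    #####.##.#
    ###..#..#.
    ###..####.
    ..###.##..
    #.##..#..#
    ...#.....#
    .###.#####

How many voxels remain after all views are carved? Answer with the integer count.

initial block: 10^3 = 1000
V1 y: intersect with XZ mask (84 set) -- 840 left
V2 x: intersect with YZ mask (66 set) -- 563 left
V3 z: intersect with XY mask (54 set) -- 295 left

|visual hull| = 295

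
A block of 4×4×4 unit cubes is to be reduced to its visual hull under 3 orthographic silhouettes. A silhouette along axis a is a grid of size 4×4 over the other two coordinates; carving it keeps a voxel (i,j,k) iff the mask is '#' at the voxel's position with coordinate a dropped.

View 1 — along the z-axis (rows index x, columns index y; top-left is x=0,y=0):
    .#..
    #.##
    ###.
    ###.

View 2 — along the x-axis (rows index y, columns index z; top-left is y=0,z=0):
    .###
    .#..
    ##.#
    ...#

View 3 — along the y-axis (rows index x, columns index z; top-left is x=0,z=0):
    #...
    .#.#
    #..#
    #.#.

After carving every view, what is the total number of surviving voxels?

voxel count = 10

start: 4×4×4 = 64 voxels
after view 1 [z-axis, 10 of 16 cells solid] → remaining = 40
after view 2 [x-axis, 8 of 16 cells solid] → remaining = 22
after view 3 [y-axis, 7 of 16 cells solid] → remaining = 10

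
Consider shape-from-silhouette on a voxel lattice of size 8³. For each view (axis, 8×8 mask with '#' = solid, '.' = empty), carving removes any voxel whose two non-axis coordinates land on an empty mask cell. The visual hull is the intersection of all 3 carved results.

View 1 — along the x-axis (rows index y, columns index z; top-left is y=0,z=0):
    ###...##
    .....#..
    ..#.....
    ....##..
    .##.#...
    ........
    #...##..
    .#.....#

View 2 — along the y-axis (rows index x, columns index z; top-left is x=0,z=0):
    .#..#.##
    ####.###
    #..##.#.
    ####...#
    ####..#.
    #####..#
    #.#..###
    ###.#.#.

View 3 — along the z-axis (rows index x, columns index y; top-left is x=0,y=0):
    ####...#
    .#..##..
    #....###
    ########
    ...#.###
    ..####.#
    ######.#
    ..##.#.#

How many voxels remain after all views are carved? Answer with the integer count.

|visual hull| = 44

initial block: 8^3 = 512
[1] x-view keeps 17 columns → grid now 136
[2] y-view keeps 41 columns → grid now 84
[3] z-view keeps 40 columns → grid now 44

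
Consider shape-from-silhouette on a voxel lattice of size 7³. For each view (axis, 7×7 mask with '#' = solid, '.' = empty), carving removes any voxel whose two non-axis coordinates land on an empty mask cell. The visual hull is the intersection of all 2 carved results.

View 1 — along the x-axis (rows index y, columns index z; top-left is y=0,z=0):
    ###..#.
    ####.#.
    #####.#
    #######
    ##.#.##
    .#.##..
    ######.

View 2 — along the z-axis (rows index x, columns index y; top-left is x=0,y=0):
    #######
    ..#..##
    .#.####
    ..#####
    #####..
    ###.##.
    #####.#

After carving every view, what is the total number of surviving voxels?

|visual hull| = 187

full grid |V| = 343
[1] x-view keeps 36 columns → grid now 252
[2] z-view keeps 36 columns → grid now 187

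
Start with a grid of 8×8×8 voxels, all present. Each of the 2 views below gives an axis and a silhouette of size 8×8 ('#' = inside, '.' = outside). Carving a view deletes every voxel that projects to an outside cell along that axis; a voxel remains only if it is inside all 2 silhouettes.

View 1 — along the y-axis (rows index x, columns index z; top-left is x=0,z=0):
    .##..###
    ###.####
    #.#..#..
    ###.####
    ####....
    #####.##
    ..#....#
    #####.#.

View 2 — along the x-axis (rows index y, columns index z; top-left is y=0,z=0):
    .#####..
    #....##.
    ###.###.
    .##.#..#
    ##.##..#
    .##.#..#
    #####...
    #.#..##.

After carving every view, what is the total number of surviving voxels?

voxel count = 193

before carving: 512 voxels (8×8×8)
  1. axis=1 (XZ plane), |mask|=41  ⇒  voxels=328
  2. axis=0 (YZ plane), |mask|=36  ⇒  voxels=193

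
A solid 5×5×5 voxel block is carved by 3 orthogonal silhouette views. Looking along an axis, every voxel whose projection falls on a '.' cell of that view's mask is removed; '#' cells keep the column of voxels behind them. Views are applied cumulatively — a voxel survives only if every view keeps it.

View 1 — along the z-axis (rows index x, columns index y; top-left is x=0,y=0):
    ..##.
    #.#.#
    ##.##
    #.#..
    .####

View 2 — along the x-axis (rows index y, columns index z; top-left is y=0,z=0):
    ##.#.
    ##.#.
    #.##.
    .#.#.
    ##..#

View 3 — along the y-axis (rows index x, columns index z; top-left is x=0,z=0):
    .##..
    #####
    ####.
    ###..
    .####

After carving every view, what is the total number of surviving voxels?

before carving: 125 voxels (5×5×5)
[1] z-view keeps 15 columns → grid now 75
[2] x-view keeps 14 columns → grid now 42
[3] y-view keeps 18 columns → grid now 33

33 voxels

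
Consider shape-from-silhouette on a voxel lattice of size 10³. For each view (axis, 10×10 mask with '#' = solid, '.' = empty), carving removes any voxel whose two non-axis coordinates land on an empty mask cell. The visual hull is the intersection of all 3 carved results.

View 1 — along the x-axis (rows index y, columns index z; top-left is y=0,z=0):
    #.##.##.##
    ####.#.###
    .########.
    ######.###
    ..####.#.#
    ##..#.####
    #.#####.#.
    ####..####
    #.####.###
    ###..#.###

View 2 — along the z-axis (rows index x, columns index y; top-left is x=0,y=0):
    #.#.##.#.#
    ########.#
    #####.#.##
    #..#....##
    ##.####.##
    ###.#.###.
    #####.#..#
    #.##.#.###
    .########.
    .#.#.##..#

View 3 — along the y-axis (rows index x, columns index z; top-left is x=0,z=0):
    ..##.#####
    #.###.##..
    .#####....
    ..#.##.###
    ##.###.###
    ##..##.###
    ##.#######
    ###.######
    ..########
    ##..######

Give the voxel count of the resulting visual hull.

full grid |V| = 1000
step 1: project along x, AND mask (75/100) → |grid| = 750
step 2: project along z, AND mask (69/100) → |grid| = 517
step 3: project along y, AND mask (73/100) → |grid| = 382

382 voxels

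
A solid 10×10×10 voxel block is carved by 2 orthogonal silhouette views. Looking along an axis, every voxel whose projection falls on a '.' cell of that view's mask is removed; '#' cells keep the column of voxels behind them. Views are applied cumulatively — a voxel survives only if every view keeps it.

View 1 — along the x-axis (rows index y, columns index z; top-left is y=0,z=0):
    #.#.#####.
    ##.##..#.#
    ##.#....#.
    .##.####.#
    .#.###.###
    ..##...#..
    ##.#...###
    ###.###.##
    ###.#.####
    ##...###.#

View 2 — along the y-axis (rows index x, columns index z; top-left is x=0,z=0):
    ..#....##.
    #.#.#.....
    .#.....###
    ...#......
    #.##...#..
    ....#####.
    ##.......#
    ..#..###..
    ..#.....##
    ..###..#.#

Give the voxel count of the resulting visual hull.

remaining voxels: 220

initial block: 10^3 = 1000
after view 1 [x-axis, 62 of 100 cells solid] → remaining = 620
after view 2 [y-axis, 35 of 100 cells solid] → remaining = 220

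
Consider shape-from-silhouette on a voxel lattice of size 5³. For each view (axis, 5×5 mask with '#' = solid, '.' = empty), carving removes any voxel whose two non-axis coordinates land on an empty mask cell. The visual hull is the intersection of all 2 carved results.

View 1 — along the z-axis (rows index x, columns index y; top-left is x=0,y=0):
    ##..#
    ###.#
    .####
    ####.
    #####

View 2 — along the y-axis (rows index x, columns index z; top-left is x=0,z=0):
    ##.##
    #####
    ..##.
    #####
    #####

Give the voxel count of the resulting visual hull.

initial block: 5^3 = 125
after view 1 [z-axis, 20 of 25 cells solid] → remaining = 100
after view 2 [y-axis, 21 of 25 cells solid] → remaining = 85

85 voxels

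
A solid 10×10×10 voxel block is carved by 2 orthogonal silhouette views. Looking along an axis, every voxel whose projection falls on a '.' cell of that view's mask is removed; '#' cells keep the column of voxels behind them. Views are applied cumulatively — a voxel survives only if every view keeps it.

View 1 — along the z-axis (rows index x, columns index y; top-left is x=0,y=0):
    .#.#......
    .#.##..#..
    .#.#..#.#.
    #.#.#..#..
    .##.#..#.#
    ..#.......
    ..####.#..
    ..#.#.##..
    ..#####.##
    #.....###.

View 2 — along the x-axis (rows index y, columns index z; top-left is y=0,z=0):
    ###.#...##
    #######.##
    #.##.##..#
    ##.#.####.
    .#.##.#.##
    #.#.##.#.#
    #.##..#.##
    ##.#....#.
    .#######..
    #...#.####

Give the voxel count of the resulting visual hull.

before carving: 1000 voxels (10×10×10)
carve view 1 (along z, XY-mask fill 40/100): 400 voxels remain
carve view 2 (along x, YZ-mask fill 63/100): 248 voxels remain

|visual hull| = 248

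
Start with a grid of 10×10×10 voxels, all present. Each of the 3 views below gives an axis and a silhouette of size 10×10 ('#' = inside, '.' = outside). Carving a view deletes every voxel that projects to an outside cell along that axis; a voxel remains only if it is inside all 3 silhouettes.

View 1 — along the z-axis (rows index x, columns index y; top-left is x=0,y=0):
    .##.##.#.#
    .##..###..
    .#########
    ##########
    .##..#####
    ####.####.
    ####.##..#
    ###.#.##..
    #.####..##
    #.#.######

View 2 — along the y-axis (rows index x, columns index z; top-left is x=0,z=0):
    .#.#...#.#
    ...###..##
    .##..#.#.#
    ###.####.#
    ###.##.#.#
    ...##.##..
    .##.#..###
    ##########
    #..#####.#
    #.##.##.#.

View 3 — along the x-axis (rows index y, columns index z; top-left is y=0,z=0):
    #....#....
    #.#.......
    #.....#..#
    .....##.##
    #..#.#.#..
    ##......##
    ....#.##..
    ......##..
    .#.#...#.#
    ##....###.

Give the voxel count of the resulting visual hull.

start: 10×10×10 = 1000 voxels
V1 z: intersect with XY mask (73 set) -- 730 left
V2 y: intersect with XZ mask (62 set) -- 454 left
V3 x: intersect with YZ mask (33 set) -- 143 left

|visual hull| = 143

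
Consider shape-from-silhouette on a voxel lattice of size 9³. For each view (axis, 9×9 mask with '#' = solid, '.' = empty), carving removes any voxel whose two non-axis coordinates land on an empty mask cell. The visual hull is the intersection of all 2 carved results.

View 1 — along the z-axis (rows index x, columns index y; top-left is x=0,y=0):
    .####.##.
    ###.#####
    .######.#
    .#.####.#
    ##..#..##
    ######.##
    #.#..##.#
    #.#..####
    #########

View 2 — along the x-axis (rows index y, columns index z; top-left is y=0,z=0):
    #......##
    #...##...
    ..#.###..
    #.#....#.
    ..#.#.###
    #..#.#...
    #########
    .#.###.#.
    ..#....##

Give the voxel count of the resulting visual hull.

full grid |V| = 729
V1 z: intersect with XY mask (60 set) -- 540 left
V2 x: intersect with YZ mask (38 set) -- 255 left

voxel count = 255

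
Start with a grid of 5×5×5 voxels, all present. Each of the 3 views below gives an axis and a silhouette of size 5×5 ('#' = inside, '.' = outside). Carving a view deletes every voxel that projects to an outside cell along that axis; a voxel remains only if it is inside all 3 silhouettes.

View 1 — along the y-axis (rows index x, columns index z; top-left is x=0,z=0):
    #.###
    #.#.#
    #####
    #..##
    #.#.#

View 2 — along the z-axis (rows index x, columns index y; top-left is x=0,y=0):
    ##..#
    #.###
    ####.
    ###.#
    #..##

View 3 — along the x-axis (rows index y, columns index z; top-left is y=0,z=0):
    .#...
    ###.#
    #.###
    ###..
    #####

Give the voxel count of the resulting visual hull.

start: 5×5×5 = 125 voxels
step 1: project along y, AND mask (18/25) → |grid| = 90
step 2: project along z, AND mask (18/25) → |grid| = 65
step 3: project along x, AND mask (17/25) → |grid| = 40

remaining voxels: 40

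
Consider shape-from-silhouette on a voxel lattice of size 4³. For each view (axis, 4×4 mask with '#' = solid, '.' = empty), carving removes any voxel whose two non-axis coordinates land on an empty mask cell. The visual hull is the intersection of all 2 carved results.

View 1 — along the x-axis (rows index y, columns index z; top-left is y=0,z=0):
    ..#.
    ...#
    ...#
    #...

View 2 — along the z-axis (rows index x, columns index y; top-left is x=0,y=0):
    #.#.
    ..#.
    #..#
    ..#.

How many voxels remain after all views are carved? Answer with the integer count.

before carving: 64 voxels (4×4×4)
  1. axis=0 (YZ plane), |mask|=4  ⇒  voxels=16
  2. axis=2 (XY plane), |mask|=6  ⇒  voxels=6

|visual hull| = 6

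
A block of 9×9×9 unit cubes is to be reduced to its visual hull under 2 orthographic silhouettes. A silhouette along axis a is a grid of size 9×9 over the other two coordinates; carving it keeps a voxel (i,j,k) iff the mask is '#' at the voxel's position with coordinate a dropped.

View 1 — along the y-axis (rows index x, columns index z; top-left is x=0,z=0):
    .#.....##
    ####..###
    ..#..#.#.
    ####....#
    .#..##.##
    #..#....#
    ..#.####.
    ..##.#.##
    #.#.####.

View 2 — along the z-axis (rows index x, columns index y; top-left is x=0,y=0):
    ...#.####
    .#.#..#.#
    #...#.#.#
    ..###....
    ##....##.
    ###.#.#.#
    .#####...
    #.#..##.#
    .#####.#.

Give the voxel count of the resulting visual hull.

|visual hull| = 194

initial block: 9^3 = 729
carve view 1 (along y, XZ-mask fill 42/81): 378 voxels remain
carve view 2 (along z, XY-mask fill 42/81): 194 voxels remain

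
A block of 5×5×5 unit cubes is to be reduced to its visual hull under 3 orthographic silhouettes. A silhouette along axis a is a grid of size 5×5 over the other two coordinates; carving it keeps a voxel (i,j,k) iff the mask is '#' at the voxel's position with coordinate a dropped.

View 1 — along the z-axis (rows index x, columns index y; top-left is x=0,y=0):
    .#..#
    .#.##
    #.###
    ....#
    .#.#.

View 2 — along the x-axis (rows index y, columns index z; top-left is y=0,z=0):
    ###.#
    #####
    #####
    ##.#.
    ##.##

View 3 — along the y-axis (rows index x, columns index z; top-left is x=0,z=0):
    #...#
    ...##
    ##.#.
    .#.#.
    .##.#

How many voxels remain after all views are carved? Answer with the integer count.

full grid |V| = 125
carve view 1 (along z, XY-mask fill 12/25): 60 voxels remain
carve view 2 (along x, YZ-mask fill 21/25): 49 voxels remain
carve view 3 (along y, XZ-mask fill 12/25): 26 voxels remain

voxel count = 26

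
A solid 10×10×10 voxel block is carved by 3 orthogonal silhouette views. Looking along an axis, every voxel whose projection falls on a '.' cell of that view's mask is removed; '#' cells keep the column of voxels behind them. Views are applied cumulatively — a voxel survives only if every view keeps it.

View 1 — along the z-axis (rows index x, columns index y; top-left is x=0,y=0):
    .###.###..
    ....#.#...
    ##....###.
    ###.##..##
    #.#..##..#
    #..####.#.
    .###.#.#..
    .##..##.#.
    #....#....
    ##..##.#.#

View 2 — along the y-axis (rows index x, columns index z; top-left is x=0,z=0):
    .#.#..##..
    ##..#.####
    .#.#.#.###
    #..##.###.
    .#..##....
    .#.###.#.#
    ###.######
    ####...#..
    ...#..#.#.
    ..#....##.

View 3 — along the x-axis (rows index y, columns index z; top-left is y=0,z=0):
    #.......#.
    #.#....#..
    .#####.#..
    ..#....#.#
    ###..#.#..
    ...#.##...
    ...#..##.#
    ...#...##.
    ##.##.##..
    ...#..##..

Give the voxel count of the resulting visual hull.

initial block: 10^3 = 1000
after view 1 [z-axis, 49 of 100 cells solid] → remaining = 490
after view 2 [y-axis, 52 of 100 cells solid] → remaining = 255
after view 3 [x-axis, 38 of 100 cells solid] → remaining = 106

|visual hull| = 106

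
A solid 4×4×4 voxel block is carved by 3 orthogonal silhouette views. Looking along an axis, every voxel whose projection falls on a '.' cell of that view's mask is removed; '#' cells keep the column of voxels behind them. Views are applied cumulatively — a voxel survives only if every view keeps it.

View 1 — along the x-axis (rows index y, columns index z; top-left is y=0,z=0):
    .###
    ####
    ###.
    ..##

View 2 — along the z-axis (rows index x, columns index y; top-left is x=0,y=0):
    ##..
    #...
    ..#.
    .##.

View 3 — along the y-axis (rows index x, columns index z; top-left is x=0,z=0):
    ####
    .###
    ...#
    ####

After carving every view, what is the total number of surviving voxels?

remaining voxels: 17

start: 4×4×4 = 64 voxels
[1] x-view keeps 12 columns → grid now 48
[2] z-view keeps 6 columns → grid now 20
[3] y-view keeps 12 columns → grid now 17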